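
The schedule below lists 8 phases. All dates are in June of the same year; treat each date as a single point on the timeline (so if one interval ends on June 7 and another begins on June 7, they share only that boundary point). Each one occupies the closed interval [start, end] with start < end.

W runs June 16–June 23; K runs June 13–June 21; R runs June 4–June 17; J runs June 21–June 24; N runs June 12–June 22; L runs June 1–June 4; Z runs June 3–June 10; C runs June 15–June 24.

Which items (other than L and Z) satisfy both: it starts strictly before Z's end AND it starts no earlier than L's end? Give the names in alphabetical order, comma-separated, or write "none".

Conditions: its start is strictly before Z's end (X.start < June 10) AND its start is no earlier than L's end (X.start >= June 4).
C: start June 15 < June 10? ✗; start June 15 >= June 4? ✓ → no.
J: start June 21 < June 10? ✗; start June 21 >= June 4? ✓ → no.
K: start June 13 < June 10? ✗; start June 13 >= June 4? ✓ → no.
N: start June 12 < June 10? ✗; start June 12 >= June 4? ✓ → no.
R: start June 4 < June 10? ✓; start June 4 >= June 4? ✓ → yes.
W: start June 16 < June 10? ✗; start June 16 >= June 4? ✓ → no.
Result: R.

R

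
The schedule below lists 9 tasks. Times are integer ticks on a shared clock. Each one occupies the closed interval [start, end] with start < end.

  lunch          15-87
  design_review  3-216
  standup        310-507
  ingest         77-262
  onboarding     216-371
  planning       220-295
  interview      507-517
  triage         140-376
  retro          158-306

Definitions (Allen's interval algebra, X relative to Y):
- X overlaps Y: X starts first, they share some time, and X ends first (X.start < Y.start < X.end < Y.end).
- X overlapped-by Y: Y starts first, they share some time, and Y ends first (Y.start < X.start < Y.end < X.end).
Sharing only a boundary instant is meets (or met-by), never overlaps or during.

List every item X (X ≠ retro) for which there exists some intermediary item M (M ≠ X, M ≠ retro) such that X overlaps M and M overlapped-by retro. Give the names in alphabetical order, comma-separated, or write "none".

Target retro = [158, 306].
Intermediaries M with M overlapped-by retro: onboarding.
Via onboarding — items with X overlaps onboarding: ingest.
Union: ingest.

ingest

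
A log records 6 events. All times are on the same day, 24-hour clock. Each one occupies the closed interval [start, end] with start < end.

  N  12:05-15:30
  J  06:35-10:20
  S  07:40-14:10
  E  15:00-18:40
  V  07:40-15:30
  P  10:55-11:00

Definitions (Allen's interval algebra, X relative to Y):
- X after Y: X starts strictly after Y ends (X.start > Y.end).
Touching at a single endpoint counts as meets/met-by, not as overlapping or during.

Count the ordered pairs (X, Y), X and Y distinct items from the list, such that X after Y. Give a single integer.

6

Checking all 30 ordered pairs for relation 'after'; matching pairs in alphabetical order:
(E, J): E after J ✓
(E, P): E after P ✓
(E, S): E after S ✓
(N, J): N after J ✓
(N, P): N after P ✓
(P, J): P after J ✓
Count: 6.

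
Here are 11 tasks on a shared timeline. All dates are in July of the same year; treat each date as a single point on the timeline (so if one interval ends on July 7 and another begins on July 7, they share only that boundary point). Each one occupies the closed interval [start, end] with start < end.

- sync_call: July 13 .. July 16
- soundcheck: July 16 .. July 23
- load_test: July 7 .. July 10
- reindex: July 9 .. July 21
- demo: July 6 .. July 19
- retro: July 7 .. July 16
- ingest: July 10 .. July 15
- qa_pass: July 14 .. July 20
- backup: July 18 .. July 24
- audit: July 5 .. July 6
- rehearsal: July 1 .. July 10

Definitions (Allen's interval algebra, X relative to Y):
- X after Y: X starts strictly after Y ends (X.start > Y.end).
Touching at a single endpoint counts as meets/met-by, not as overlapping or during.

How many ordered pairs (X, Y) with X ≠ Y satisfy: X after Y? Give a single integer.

20

Checking all 110 ordered pairs for relation 'after'; matching pairs in alphabetical order:
(backup, audit): backup after audit ✓
(backup, ingest): backup after ingest ✓
(backup, load_test): backup after load_test ✓
(backup, rehearsal): backup after rehearsal ✓
(backup, retro): backup after retro ✓
(backup, sync_call): backup after sync_call ✓
(ingest, audit): ingest after audit ✓
(load_test, audit): load_test after audit ✓
(qa_pass, audit): qa_pass after audit ✓
(qa_pass, load_test): qa_pass after load_test ✓
(qa_pass, rehearsal): qa_pass after rehearsal ✓
(reindex, audit): reindex after audit ✓
(retro, audit): retro after audit ✓
(soundcheck, audit): soundcheck after audit ✓
(soundcheck, ingest): soundcheck after ingest ✓
(soundcheck, load_test): soundcheck after load_test ✓
(soundcheck, rehearsal): soundcheck after rehearsal ✓
(sync_call, audit): sync_call after audit ✓
(sync_call, load_test): sync_call after load_test ✓
(sync_call, rehearsal): sync_call after rehearsal ✓
Count: 20.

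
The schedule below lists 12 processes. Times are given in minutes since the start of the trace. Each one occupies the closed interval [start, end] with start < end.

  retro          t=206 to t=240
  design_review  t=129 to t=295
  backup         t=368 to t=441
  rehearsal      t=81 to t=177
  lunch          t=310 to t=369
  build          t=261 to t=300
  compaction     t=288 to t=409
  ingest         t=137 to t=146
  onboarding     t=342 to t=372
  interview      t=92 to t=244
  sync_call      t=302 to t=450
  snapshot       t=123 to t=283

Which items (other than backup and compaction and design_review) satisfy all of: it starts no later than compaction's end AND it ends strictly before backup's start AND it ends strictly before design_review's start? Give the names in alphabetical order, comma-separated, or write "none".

Conditions: its start is no later than compaction's end (X.start <= t=409) AND its end is strictly before backup's start (X.end < t=368) AND its end is strictly before design_review's start (X.end < t=129).
build: start t=261 <= t=409? ✓; end t=300 < t=368? ✓; end t=300 < t=129? ✗ → no.
ingest: start t=137 <= t=409? ✓; end t=146 < t=368? ✓; end t=146 < t=129? ✗ → no.
interview: start t=92 <= t=409? ✓; end t=244 < t=368? ✓; end t=244 < t=129? ✗ → no.
lunch: start t=310 <= t=409? ✓; end t=369 < t=368? ✗; end t=369 < t=129? ✗ → no.
onboarding: start t=342 <= t=409? ✓; end t=372 < t=368? ✗; end t=372 < t=129? ✗ → no.
rehearsal: start t=81 <= t=409? ✓; end t=177 < t=368? ✓; end t=177 < t=129? ✗ → no.
retro: start t=206 <= t=409? ✓; end t=240 < t=368? ✓; end t=240 < t=129? ✗ → no.
snapshot: start t=123 <= t=409? ✓; end t=283 < t=368? ✓; end t=283 < t=129? ✗ → no.
sync_call: start t=302 <= t=409? ✓; end t=450 < t=368? ✗; end t=450 < t=129? ✗ → no.
Result: none.

none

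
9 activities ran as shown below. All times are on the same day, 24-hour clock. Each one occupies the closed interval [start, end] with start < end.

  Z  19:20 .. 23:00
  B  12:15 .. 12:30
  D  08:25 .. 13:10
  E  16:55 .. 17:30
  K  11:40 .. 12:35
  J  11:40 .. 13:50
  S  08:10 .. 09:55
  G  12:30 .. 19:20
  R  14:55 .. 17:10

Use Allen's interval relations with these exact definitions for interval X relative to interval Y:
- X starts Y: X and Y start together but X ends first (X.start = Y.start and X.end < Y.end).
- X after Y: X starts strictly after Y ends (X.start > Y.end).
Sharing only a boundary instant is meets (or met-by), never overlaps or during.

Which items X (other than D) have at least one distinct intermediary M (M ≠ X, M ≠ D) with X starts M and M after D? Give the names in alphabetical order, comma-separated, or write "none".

Target D = [08:25, 13:10].
Intermediaries M with M after D: E, R, Z.
Via E — items with X starts E: none.
Via R — items with X starts R: none.
Via Z — items with X starts Z: none.
Union: none.

none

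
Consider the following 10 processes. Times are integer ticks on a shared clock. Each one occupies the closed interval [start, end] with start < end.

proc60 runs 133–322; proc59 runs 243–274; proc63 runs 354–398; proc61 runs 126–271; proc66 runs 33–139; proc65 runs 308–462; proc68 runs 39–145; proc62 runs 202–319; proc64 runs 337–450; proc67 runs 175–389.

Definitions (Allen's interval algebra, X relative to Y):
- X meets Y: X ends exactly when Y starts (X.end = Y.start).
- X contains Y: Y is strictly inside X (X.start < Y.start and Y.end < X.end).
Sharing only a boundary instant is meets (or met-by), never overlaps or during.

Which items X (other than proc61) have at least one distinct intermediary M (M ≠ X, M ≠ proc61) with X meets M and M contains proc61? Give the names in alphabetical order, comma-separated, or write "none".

Target proc61 = [126, 271].
Intermediaries M with M contains proc61: none.
Union: none.

none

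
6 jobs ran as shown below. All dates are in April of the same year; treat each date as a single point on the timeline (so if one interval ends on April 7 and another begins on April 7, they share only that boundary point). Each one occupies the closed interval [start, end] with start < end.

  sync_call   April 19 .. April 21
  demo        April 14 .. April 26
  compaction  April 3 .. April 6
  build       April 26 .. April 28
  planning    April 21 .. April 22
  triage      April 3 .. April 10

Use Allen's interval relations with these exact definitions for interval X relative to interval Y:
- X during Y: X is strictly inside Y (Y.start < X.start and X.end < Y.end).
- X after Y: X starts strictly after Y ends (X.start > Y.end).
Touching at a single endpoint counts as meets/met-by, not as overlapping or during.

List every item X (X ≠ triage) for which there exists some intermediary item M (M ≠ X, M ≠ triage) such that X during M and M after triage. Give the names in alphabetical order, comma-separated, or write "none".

planning, sync_call

Target triage = [April 3, April 10].
Intermediaries M with M after triage: build, demo, planning, sync_call.
Via build — items with X during build: none.
Via demo — items with X during demo: planning, sync_call.
Via planning — items with X during planning: none.
Via sync_call — items with X during sync_call: none.
Union: planning, sync_call.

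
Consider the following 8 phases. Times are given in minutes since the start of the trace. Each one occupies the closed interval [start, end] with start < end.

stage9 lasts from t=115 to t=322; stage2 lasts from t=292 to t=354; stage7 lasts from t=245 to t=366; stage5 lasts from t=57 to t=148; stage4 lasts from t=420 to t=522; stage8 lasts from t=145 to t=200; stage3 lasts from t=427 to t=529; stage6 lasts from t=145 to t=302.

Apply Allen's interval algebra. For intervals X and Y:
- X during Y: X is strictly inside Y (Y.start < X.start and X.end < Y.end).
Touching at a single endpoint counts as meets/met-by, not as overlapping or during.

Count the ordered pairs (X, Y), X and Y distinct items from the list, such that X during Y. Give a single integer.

3

Checking all 56 ordered pairs for relation 'during'; matching pairs in alphabetical order:
(stage2, stage7): stage2 during stage7 ✓
(stage6, stage9): stage6 during stage9 ✓
(stage8, stage9): stage8 during stage9 ✓
Count: 3.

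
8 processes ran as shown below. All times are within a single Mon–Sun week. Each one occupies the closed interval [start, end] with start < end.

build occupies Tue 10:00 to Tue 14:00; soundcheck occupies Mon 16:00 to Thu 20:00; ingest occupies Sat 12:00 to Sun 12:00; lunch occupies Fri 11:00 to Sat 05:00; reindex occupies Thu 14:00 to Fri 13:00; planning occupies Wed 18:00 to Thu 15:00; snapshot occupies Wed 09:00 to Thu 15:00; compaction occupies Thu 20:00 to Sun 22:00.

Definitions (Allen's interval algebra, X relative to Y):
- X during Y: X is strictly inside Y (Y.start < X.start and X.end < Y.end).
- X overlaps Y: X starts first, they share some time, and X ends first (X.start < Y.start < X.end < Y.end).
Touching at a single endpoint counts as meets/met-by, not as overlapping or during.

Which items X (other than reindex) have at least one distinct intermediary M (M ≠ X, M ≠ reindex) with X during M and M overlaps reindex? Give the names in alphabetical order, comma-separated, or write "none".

build, planning, snapshot

Target reindex = [Thu 14:00, Fri 13:00].
Intermediaries M with M overlaps reindex: planning, snapshot, soundcheck.
Via planning — items with X during planning: none.
Via snapshot — items with X during snapshot: none.
Via soundcheck — items with X during soundcheck: build, planning, snapshot.
Union: build, planning, snapshot.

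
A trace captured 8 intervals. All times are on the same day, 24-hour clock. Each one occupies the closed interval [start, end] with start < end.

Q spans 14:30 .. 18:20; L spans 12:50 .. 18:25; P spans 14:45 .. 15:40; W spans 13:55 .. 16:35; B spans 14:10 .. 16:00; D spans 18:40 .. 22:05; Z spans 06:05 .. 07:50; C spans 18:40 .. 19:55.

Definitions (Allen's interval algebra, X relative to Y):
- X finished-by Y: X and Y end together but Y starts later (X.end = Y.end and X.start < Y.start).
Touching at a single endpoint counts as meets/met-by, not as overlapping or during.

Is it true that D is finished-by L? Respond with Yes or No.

D = [18:40, 22:05], L = [12:50, 18:25].
Actual relation of D to L: after.
Asked whether 'finished-by' holds → No.

No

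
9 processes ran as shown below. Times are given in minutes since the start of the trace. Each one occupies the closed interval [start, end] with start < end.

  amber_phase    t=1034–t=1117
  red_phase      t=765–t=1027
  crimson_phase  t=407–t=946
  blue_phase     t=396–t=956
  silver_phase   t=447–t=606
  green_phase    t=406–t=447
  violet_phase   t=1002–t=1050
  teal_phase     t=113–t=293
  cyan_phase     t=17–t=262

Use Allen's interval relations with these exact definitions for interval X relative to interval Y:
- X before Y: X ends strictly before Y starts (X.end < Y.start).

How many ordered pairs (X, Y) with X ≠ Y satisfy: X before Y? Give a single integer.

Checking all 72 ordered pairs for relation 'before'; matching pairs in alphabetical order:
(blue_phase, amber_phase): blue_phase before amber_phase ✓
(blue_phase, violet_phase): blue_phase before violet_phase ✓
(crimson_phase, amber_phase): crimson_phase before amber_phase ✓
(crimson_phase, violet_phase): crimson_phase before violet_phase ✓
(cyan_phase, amber_phase): cyan_phase before amber_phase ✓
(cyan_phase, blue_phase): cyan_phase before blue_phase ✓
(cyan_phase, crimson_phase): cyan_phase before crimson_phase ✓
(cyan_phase, green_phase): cyan_phase before green_phase ✓
(cyan_phase, red_phase): cyan_phase before red_phase ✓
(cyan_phase, silver_phase): cyan_phase before silver_phase ✓
(cyan_phase, violet_phase): cyan_phase before violet_phase ✓
(green_phase, amber_phase): green_phase before amber_phase ✓
(green_phase, red_phase): green_phase before red_phase ✓
(green_phase, violet_phase): green_phase before violet_phase ✓
(red_phase, amber_phase): red_phase before amber_phase ✓
(silver_phase, amber_phase): silver_phase before amber_phase ✓
(silver_phase, red_phase): silver_phase before red_phase ✓
(silver_phase, violet_phase): silver_phase before violet_phase ✓
(teal_phase, amber_phase): teal_phase before amber_phase ✓
(teal_phase, blue_phase): teal_phase before blue_phase ✓
(teal_phase, crimson_phase): teal_phase before crimson_phase ✓
(teal_phase, green_phase): teal_phase before green_phase ✓
(teal_phase, red_phase): teal_phase before red_phase ✓
(teal_phase, silver_phase): teal_phase before silver_phase ✓
... plus 1 further pairs not listed.
Count: 25.

25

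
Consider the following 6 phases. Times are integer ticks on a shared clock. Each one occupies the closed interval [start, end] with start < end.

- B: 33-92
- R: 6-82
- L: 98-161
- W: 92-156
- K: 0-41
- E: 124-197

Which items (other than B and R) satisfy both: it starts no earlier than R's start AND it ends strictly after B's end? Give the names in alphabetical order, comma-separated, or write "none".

Conditions: its start is no earlier than R's start (X.start >= 6) AND its end is strictly after B's end (X.end > 92).
E: start 124 >= 6? ✓; end 197 > 92? ✓ → yes.
K: start 0 >= 6? ✗; end 41 > 92? ✗ → no.
L: start 98 >= 6? ✓; end 161 > 92? ✓ → yes.
W: start 92 >= 6? ✓; end 156 > 92? ✓ → yes.
Result: E, L, W.

E, L, W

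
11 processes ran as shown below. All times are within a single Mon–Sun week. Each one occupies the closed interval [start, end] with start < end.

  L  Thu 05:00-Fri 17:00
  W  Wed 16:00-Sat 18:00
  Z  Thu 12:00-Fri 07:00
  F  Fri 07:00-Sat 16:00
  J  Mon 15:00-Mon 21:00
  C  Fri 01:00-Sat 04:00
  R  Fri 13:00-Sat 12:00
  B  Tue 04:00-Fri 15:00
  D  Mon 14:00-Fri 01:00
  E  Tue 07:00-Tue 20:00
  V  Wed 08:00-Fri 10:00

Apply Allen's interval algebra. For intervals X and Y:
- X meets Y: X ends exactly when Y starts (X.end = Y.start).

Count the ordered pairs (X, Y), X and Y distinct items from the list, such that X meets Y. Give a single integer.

Checking all 110 ordered pairs for relation 'meets'; matching pairs in alphabetical order:
(D, C): D meets C ✓
(Z, F): Z meets F ✓
Count: 2.

2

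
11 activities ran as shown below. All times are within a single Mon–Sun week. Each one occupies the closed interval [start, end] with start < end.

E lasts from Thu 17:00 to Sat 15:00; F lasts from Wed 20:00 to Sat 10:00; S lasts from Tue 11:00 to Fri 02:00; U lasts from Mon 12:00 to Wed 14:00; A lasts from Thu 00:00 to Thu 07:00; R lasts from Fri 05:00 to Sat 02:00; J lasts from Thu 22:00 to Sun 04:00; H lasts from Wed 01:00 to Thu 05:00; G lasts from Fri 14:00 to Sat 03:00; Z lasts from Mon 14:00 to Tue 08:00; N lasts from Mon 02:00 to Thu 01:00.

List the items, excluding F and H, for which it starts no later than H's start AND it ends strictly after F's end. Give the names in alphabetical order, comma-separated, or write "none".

none

Conditions: its start is no later than H's start (X.start <= Wed 01:00) AND its end is strictly after F's end (X.end > Sat 10:00).
A: start Thu 00:00 <= Wed 01:00? ✗; end Thu 07:00 > Sat 10:00? ✗ → no.
E: start Thu 17:00 <= Wed 01:00? ✗; end Sat 15:00 > Sat 10:00? ✓ → no.
G: start Fri 14:00 <= Wed 01:00? ✗; end Sat 03:00 > Sat 10:00? ✗ → no.
J: start Thu 22:00 <= Wed 01:00? ✗; end Sun 04:00 > Sat 10:00? ✓ → no.
N: start Mon 02:00 <= Wed 01:00? ✓; end Thu 01:00 > Sat 10:00? ✗ → no.
R: start Fri 05:00 <= Wed 01:00? ✗; end Sat 02:00 > Sat 10:00? ✗ → no.
S: start Tue 11:00 <= Wed 01:00? ✓; end Fri 02:00 > Sat 10:00? ✗ → no.
U: start Mon 12:00 <= Wed 01:00? ✓; end Wed 14:00 > Sat 10:00? ✗ → no.
Z: start Mon 14:00 <= Wed 01:00? ✓; end Tue 08:00 > Sat 10:00? ✗ → no.
Result: none.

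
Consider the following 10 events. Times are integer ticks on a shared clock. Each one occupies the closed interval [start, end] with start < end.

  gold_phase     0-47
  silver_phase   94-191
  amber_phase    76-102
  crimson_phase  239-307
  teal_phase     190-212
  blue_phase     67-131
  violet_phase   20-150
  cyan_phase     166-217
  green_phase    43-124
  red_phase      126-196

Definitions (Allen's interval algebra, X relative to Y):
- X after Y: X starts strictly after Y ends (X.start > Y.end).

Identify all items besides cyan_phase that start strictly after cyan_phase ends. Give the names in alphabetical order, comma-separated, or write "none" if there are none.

crimson_phase

Target cyan_phase = [166, 217].
amber_phase [76, 102] → before → no.
blue_phase [67, 131] → before → no.
crimson_phase [239, 307] → after → yes.
gold_phase [0, 47] → before → no.
green_phase [43, 124] → before → no.
red_phase [126, 196] → overlaps → no.
silver_phase [94, 191] → overlaps → no.
teal_phase [190, 212] → during → no.
violet_phase [20, 150] → before → no.
Result: crimson_phase.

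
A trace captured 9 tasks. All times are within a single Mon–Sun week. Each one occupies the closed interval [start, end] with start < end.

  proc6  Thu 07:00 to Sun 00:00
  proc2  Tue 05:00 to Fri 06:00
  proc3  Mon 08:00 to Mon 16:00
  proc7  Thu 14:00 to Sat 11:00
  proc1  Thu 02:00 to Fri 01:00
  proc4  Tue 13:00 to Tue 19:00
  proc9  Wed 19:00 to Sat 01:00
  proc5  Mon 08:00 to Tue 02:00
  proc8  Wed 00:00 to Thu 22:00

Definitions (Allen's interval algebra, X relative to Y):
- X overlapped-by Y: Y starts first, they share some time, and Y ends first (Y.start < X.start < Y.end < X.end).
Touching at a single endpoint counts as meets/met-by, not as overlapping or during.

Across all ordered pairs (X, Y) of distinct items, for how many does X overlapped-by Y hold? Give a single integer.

11

Checking all 72 ordered pairs for relation 'overlapped-by'; matching pairs in alphabetical order:
(proc1, proc8): proc1 overlapped-by proc8 ✓
(proc6, proc1): proc6 overlapped-by proc1 ✓
(proc6, proc2): proc6 overlapped-by proc2 ✓
(proc6, proc8): proc6 overlapped-by proc8 ✓
(proc6, proc9): proc6 overlapped-by proc9 ✓
(proc7, proc1): proc7 overlapped-by proc1 ✓
(proc7, proc2): proc7 overlapped-by proc2 ✓
(proc7, proc8): proc7 overlapped-by proc8 ✓
(proc7, proc9): proc7 overlapped-by proc9 ✓
(proc9, proc2): proc9 overlapped-by proc2 ✓
(proc9, proc8): proc9 overlapped-by proc8 ✓
Count: 11.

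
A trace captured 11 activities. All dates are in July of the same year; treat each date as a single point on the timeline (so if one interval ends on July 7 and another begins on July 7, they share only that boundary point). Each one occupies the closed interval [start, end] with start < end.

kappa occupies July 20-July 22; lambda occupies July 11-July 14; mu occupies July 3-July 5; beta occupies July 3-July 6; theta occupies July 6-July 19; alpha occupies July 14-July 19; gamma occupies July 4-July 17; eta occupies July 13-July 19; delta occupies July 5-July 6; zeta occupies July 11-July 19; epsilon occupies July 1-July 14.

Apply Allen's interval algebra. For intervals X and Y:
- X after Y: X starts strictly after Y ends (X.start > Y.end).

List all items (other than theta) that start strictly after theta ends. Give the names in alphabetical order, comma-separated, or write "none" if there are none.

kappa

Target theta = [July 6, July 19].
alpha [July 14, July 19] → finishes → no.
beta [July 3, July 6] → meets → no.
delta [July 5, July 6] → meets → no.
epsilon [July 1, July 14] → overlaps → no.
eta [July 13, July 19] → finishes → no.
gamma [July 4, July 17] → overlaps → no.
kappa [July 20, July 22] → after → yes.
lambda [July 11, July 14] → during → no.
mu [July 3, July 5] → before → no.
zeta [July 11, July 19] → finishes → no.
Result: kappa.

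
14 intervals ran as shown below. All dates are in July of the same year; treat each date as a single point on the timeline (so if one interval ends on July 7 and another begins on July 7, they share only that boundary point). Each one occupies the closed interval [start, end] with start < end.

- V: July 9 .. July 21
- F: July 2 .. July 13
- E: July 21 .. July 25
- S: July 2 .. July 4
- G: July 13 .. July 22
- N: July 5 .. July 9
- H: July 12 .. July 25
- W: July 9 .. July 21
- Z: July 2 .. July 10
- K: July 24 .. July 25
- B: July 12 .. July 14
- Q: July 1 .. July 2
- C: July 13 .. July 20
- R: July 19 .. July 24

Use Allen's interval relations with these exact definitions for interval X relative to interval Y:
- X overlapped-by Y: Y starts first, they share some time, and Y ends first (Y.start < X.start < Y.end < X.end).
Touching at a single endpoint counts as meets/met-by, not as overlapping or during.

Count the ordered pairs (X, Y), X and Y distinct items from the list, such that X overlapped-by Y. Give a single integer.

18

Checking all 182 ordered pairs for relation 'overlapped-by'; matching pairs in alphabetical order:
(B, F): B overlapped-by F ✓
(C, B): C overlapped-by B ✓
(E, G): E overlapped-by G ✓
(E, R): E overlapped-by R ✓
(G, B): G overlapped-by B ✓
(G, V): G overlapped-by V ✓
(G, W): G overlapped-by W ✓
(H, F): H overlapped-by F ✓
(H, V): H overlapped-by V ✓
(H, W): H overlapped-by W ✓
(R, C): R overlapped-by C ✓
(R, G): R overlapped-by G ✓
(R, V): R overlapped-by V ✓
(R, W): R overlapped-by W ✓
(V, F): V overlapped-by F ✓
(V, Z): V overlapped-by Z ✓
(W, F): W overlapped-by F ✓
(W, Z): W overlapped-by Z ✓
Count: 18.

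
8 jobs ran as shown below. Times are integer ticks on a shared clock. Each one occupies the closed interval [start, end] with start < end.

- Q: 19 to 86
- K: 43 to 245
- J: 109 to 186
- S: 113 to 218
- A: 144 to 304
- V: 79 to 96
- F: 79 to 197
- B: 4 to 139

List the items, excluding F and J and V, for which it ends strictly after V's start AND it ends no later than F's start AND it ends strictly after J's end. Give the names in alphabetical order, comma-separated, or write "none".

Conditions: its end is strictly after V's start (X.end > 79) AND its end is no later than F's start (X.end <= 79) AND its end is strictly after J's end (X.end > 186).
A: end 304 > 79? ✓; end 304 <= 79? ✗; end 304 > 186? ✓ → no.
B: end 139 > 79? ✓; end 139 <= 79? ✗; end 139 > 186? ✗ → no.
K: end 245 > 79? ✓; end 245 <= 79? ✗; end 245 > 186? ✓ → no.
Q: end 86 > 79? ✓; end 86 <= 79? ✗; end 86 > 186? ✗ → no.
S: end 218 > 79? ✓; end 218 <= 79? ✗; end 218 > 186? ✓ → no.
Result: none.

none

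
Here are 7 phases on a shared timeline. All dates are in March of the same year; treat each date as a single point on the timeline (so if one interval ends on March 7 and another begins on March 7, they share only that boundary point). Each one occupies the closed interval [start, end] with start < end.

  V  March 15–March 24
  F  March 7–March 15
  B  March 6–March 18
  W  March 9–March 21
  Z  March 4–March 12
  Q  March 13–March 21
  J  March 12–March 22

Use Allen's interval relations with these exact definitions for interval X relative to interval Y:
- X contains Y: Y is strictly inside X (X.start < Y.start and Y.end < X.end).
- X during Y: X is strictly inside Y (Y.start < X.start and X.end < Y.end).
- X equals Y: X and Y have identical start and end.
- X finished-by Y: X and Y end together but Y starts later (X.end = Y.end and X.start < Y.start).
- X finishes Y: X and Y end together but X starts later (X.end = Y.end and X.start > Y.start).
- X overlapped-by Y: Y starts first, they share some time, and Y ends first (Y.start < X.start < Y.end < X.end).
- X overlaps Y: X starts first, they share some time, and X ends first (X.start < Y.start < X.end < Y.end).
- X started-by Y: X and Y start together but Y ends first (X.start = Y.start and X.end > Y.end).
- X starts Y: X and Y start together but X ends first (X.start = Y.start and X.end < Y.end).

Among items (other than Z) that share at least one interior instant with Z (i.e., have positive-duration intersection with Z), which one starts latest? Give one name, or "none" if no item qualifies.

Target Z = [March 4, March 12].
B [March 6, March 18] → overlapped-by → candidate.
F [March 7, March 15] → overlapped-by → candidate.
J [March 12, March 22] → met-by → excluded.
Q [March 13, March 21] → after → excluded.
V [March 15, March 24] → after → excluded.
W [March 9, March 21] → overlapped-by → candidate.
Among candidates, latest start is March 9 → W.

W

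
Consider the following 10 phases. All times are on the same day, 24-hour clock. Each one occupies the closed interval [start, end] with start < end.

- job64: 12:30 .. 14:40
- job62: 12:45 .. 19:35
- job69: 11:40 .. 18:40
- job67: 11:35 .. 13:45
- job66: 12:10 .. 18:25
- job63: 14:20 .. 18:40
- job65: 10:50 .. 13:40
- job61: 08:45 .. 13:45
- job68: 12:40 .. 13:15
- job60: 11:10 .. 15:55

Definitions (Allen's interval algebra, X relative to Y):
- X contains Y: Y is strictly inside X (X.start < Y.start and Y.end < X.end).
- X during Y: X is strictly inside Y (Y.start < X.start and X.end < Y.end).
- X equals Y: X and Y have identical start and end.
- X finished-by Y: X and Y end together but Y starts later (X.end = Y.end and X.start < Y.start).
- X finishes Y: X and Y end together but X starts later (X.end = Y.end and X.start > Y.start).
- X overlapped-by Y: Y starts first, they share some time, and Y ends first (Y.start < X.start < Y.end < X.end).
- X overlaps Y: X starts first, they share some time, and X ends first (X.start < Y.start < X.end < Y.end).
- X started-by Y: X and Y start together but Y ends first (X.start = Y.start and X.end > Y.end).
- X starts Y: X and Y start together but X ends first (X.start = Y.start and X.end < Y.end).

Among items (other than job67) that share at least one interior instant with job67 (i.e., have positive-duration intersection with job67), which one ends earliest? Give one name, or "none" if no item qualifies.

Target job67 = [11:35, 13:45].
job60 [11:10, 15:55] → contains → candidate.
job61 [08:45, 13:45] → finished-by → candidate.
job62 [12:45, 19:35] → overlapped-by → candidate.
job63 [14:20, 18:40] → after → excluded.
job64 [12:30, 14:40] → overlapped-by → candidate.
job65 [10:50, 13:40] → overlaps → candidate.
job66 [12:10, 18:25] → overlapped-by → candidate.
job68 [12:40, 13:15] → during → candidate.
job69 [11:40, 18:40] → overlapped-by → candidate.
Among candidates, earliest end is 13:15 → job68.

job68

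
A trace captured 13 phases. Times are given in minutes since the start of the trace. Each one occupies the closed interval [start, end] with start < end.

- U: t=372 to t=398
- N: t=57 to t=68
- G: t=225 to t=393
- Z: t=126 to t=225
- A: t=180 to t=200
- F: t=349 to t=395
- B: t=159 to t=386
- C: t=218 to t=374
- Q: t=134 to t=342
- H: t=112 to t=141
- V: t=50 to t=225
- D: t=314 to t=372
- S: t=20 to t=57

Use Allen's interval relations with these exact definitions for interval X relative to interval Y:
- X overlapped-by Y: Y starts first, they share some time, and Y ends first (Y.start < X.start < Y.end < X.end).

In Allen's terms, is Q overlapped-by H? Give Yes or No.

Yes

Q = [t=134, t=342], H = [t=112, t=141].
Actual relation of Q to H: overlapped-by.
Asked whether 'overlapped-by' holds → Yes.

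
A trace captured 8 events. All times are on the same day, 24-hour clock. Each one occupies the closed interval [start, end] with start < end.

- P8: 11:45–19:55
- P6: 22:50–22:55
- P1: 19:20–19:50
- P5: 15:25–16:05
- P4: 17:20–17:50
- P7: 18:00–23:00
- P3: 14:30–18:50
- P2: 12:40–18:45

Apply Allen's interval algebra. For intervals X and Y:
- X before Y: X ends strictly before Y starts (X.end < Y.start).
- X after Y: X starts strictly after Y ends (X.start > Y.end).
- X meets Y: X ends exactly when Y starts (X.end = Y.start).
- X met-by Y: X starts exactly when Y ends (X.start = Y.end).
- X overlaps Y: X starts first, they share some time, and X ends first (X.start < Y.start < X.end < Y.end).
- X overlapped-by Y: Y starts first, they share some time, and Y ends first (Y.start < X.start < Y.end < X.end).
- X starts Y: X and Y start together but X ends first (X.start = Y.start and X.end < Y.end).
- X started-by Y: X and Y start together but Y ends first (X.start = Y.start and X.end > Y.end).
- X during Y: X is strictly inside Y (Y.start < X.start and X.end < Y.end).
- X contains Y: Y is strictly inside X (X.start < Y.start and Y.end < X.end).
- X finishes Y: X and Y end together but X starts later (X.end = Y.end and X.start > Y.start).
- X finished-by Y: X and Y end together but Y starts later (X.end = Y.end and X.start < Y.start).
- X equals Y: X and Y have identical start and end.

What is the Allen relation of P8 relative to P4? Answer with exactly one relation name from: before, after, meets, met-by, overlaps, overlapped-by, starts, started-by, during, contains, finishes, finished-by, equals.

P8 = [11:45, 19:55]; P4 = [17:20, 17:50].
Compare endpoints: P8.start < P4.start, P8.start < P4.end, P8.end > P4.start, P8.end > P4.end.
That pattern is 'contains'.

contains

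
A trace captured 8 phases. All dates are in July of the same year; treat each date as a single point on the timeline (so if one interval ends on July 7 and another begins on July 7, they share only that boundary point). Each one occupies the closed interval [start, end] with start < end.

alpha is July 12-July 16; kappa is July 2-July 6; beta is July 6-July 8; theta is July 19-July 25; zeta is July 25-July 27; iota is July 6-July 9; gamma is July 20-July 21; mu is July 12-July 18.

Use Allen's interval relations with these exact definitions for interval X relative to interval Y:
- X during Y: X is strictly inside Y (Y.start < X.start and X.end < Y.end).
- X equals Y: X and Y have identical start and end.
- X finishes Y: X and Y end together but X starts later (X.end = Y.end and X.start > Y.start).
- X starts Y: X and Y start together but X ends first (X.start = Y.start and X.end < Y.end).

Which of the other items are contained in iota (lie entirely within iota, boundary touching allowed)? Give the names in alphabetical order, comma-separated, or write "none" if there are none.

Target iota = [July 6, July 9].
alpha [July 12, July 16] → after → no.
beta [July 6, July 8] → starts → yes.
gamma [July 20, July 21] → after → no.
kappa [July 2, July 6] → meets → no.
mu [July 12, July 18] → after → no.
theta [July 19, July 25] → after → no.
zeta [July 25, July 27] → after → no.
Result: beta.

beta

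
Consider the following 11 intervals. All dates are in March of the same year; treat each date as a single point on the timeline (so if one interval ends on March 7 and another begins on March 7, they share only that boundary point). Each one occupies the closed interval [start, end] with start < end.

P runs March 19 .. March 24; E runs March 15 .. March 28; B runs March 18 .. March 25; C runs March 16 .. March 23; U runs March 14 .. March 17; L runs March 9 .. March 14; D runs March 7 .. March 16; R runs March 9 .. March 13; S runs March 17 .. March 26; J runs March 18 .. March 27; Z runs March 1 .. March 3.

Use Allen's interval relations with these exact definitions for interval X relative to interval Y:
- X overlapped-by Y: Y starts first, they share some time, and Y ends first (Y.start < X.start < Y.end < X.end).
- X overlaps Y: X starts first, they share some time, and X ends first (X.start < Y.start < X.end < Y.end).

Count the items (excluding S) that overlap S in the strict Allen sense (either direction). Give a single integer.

Target S = [March 17, March 26].
B [March 18, March 25] → during → no.
C [March 16, March 23] → overlaps → counts.
D [March 7, March 16] → before → no.
E [March 15, March 28] → contains → no.
J [March 18, March 27] → overlapped-by → counts.
L [March 9, March 14] → before → no.
P [March 19, March 24] → during → no.
R [March 9, March 13] → before → no.
U [March 14, March 17] → meets → no.
Z [March 1, March 3] → before → no.
Total: 2.

2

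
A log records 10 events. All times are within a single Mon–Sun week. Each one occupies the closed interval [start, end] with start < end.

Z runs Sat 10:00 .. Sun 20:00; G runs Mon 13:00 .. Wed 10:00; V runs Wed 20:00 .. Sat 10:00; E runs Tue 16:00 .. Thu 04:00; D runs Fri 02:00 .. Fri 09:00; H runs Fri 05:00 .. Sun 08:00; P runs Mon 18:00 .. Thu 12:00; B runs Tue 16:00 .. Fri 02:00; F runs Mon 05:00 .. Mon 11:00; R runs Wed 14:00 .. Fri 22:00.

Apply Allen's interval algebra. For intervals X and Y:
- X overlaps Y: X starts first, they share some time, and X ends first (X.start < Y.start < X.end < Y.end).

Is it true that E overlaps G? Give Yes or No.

No

E = [Tue 16:00, Thu 04:00], G = [Mon 13:00, Wed 10:00].
Actual relation of E to G: overlapped-by.
Asked whether 'overlaps' holds → No.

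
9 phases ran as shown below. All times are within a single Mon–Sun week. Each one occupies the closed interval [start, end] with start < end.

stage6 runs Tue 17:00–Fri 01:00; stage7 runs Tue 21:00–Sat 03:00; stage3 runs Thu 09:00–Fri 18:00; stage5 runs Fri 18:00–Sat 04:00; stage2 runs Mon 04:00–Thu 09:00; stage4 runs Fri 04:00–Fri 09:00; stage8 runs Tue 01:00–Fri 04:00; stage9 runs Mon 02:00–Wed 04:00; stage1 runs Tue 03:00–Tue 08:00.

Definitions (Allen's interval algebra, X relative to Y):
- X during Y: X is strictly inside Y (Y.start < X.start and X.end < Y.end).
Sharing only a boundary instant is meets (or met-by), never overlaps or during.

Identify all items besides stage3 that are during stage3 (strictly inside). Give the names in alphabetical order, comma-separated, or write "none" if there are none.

Target stage3 = [Thu 09:00, Fri 18:00].
stage1 [Tue 03:00, Tue 08:00] → before → no.
stage2 [Mon 04:00, Thu 09:00] → meets → no.
stage4 [Fri 04:00, Fri 09:00] → during → yes.
stage5 [Fri 18:00, Sat 04:00] → met-by → no.
stage6 [Tue 17:00, Fri 01:00] → overlaps → no.
stage7 [Tue 21:00, Sat 03:00] → contains → no.
stage8 [Tue 01:00, Fri 04:00] → overlaps → no.
stage9 [Mon 02:00, Wed 04:00] → before → no.
Result: stage4.

stage4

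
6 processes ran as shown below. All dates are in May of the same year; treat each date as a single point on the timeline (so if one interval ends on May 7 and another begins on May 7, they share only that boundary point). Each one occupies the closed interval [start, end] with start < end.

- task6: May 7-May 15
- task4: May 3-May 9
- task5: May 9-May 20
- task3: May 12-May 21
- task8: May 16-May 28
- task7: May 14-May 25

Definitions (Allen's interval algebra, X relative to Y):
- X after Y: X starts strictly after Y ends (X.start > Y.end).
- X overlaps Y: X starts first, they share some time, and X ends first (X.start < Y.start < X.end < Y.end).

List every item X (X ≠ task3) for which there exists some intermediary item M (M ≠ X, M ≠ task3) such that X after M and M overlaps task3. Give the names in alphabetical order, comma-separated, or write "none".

task8

Target task3 = [May 12, May 21].
Intermediaries M with M overlaps task3: task5, task6.
Via task5 — items with X after task5: none.
Via task6 — items with X after task6: task8.
Union: task8.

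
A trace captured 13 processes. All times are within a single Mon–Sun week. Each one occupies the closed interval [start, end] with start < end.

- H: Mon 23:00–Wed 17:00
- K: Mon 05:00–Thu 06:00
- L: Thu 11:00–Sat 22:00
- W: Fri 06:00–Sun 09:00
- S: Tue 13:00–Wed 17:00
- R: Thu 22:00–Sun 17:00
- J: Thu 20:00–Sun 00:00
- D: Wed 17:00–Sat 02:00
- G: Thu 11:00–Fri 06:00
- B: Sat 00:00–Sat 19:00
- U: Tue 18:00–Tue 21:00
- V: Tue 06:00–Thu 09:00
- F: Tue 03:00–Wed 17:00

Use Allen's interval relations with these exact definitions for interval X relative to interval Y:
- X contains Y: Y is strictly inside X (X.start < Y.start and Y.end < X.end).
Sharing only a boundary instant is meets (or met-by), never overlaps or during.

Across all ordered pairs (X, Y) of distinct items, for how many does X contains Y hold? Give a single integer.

Checking all 156 ordered pairs for relation 'contains'; matching pairs in alphabetical order:
(D, G): D contains G ✓
(F, U): F contains U ✓
(H, U): H contains U ✓
(J, B): J contains B ✓
(K, F): K contains F ✓
(K, H): K contains H ✓
(K, S): K contains S ✓
(K, U): K contains U ✓
(L, B): L contains B ✓
(R, B): R contains B ✓
(R, W): R contains W ✓
(S, U): S contains U ✓
(V, S): V contains S ✓
(V, U): V contains U ✓
(W, B): W contains B ✓
Count: 15.

15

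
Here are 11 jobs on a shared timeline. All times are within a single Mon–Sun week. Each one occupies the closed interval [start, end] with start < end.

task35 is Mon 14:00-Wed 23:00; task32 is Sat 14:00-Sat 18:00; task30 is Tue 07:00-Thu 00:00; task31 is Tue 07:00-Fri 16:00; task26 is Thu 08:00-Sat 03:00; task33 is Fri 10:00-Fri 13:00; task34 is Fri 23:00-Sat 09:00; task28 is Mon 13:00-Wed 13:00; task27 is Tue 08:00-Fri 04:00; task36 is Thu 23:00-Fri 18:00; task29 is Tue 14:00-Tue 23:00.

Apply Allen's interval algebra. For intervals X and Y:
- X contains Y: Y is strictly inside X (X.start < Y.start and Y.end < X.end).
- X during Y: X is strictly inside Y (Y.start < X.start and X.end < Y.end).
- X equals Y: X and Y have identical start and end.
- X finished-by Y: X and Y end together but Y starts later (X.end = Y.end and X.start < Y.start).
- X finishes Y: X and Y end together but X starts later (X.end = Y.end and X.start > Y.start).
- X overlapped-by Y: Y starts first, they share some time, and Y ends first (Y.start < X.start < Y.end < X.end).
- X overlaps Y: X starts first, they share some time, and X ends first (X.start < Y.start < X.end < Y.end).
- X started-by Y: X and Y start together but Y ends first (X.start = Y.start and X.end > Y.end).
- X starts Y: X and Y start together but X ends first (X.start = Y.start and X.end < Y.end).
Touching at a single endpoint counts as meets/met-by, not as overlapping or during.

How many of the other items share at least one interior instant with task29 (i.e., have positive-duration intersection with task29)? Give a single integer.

5

Target task29 = [Tue 14:00, Tue 23:00].
task26 [Thu 08:00, Sat 03:00] → after → no.
task27 [Tue 08:00, Fri 04:00] → contains → counts.
task28 [Mon 13:00, Wed 13:00] → contains → counts.
task30 [Tue 07:00, Thu 00:00] → contains → counts.
task31 [Tue 07:00, Fri 16:00] → contains → counts.
task32 [Sat 14:00, Sat 18:00] → after → no.
task33 [Fri 10:00, Fri 13:00] → after → no.
task34 [Fri 23:00, Sat 09:00] → after → no.
task35 [Mon 14:00, Wed 23:00] → contains → counts.
task36 [Thu 23:00, Fri 18:00] → after → no.
Total: 5.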